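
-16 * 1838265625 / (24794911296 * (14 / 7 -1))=-1838265625 / 1549681956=-1.19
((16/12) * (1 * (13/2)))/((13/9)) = 6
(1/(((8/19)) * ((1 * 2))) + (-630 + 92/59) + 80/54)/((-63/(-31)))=-494439739/1605744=-307.92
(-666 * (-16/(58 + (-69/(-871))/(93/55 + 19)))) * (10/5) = 21124411776/57493279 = 367.42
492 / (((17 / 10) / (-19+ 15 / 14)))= -617460 / 119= -5188.74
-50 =-50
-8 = -8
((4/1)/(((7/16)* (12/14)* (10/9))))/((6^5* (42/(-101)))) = -0.00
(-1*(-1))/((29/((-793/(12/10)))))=-3965/174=-22.79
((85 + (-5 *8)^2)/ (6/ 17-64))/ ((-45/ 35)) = 200515/ 9738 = 20.59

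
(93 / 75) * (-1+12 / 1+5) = 496 / 25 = 19.84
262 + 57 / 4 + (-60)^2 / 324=10345 / 36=287.36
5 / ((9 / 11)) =55 / 9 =6.11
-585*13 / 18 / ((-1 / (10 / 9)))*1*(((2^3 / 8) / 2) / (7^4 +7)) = 4225 / 43344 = 0.10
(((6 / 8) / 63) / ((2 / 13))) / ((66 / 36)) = 13 / 308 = 0.04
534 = 534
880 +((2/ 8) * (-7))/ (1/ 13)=3429/ 4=857.25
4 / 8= 1 / 2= 0.50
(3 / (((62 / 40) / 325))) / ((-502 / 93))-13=-32513 / 251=-129.53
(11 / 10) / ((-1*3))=-11 / 30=-0.37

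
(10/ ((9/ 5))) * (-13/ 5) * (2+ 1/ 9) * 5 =-152.47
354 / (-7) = -354 / 7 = -50.57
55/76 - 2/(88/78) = -877/836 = -1.05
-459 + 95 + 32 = -332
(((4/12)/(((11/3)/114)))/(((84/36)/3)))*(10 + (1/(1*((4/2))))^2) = 21033/154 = 136.58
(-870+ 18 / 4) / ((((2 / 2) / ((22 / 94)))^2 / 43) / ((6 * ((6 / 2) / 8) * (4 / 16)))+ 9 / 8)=-324230148 / 704195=-460.43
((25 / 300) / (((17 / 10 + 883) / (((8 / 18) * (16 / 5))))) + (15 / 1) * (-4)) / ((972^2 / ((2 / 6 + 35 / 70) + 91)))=-0.01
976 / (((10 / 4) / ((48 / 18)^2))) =124928 / 45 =2776.18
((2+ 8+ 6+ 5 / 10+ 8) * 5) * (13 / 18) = 3185 / 36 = 88.47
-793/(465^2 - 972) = -793/215253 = -0.00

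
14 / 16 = 7 / 8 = 0.88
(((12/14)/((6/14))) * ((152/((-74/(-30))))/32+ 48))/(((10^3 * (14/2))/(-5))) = -7389/103600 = -0.07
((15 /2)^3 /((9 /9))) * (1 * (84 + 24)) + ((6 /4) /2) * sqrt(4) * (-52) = 45484.50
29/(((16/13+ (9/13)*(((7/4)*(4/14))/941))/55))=3001790/2317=1295.55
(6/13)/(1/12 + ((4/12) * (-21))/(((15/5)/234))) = -72/85163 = -0.00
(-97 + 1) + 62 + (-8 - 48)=-90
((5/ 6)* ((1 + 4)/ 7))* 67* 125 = 209375/ 42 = 4985.12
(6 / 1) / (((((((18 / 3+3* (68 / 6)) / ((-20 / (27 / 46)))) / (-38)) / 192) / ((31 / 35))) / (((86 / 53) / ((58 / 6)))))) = 298250752 / 53795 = 5544.21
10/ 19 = 0.53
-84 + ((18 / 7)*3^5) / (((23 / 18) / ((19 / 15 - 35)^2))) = 97368036 / 175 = 556388.78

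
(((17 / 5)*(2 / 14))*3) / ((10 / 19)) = 969 / 350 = 2.77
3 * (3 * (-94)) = -846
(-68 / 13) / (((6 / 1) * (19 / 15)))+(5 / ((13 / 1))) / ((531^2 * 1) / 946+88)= -61995660 / 90206623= -0.69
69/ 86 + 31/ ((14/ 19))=12905/ 301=42.87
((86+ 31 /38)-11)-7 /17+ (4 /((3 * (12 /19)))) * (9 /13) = 645517 /8398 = 76.87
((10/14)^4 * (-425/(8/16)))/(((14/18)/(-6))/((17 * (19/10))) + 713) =-0.31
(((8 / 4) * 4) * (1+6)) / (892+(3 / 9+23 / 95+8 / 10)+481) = 15960 / 391697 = 0.04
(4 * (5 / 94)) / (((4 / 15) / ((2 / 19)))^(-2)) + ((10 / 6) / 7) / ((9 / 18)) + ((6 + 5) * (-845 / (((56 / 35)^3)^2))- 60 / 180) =-2144340984211 / 3881041920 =-552.52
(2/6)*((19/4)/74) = 19/888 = 0.02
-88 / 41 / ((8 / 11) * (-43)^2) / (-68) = 121 / 5155012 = 0.00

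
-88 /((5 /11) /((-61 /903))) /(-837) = -59048 /3779055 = -0.02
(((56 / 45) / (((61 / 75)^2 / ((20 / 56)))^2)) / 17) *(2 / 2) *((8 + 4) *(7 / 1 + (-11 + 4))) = 0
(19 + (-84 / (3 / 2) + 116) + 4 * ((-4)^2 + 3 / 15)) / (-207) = -719 / 1035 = -0.69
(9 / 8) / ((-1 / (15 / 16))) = -135 / 128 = -1.05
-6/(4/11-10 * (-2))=-33/112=-0.29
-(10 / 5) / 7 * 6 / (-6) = 2 / 7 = 0.29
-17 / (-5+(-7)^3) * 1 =17 / 348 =0.05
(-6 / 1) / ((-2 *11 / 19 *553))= 57 / 6083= 0.01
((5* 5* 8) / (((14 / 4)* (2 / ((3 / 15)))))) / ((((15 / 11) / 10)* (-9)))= -880 / 189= -4.66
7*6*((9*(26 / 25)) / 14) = 28.08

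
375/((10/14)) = 525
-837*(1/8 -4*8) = 213435/8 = 26679.38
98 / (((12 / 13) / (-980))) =-312130 / 3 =-104043.33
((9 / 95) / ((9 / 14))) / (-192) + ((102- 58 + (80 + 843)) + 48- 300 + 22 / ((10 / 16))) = 6841817 / 9120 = 750.20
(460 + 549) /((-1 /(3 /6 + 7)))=-15135 /2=-7567.50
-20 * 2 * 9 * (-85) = 30600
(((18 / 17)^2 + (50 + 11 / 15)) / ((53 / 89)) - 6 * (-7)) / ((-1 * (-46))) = 29655931 / 10568730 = 2.81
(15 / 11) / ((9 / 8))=1.21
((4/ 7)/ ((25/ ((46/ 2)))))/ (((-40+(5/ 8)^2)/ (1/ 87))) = -5888/ 38595375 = -0.00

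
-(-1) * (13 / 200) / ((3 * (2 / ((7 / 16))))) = 91 / 19200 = 0.00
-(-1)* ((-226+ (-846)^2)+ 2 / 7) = 5008432 / 7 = 715490.29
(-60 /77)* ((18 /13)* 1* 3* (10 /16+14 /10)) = -6561 /1001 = -6.55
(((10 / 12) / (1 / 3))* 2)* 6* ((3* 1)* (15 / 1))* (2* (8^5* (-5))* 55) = -24330240000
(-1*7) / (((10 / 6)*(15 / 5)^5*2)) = -7 / 810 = -0.01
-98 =-98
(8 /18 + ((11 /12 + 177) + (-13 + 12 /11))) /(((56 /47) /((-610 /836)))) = -944891525 /9269568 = -101.93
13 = 13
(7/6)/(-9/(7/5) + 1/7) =-49/264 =-0.19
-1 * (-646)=646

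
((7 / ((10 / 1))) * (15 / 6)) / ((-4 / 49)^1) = -343 / 16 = -21.44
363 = 363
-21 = -21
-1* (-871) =871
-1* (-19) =19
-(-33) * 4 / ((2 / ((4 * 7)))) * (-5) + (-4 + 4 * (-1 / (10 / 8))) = -9247.20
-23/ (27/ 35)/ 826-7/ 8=-11611/ 12744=-0.91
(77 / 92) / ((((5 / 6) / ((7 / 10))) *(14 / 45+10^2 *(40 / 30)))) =0.01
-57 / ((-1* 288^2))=19 / 27648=0.00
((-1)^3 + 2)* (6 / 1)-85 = -79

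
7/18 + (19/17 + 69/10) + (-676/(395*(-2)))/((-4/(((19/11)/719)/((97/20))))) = 389756562647/46364100255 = 8.41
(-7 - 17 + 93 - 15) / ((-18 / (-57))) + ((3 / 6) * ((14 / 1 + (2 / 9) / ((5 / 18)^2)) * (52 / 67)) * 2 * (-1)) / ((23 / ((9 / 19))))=124970229 / 731975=170.73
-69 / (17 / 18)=-1242 / 17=-73.06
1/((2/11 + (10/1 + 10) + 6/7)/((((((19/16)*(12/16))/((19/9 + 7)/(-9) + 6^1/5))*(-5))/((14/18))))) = -1485/1024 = -1.45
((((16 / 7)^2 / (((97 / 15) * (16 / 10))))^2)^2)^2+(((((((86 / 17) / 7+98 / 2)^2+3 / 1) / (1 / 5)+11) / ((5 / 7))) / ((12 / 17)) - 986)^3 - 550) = 3625266669909558327381330896375378546230772590229017 / 276403176425810060240618105480633688000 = 13115864719024.40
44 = 44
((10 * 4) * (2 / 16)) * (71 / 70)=71 / 14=5.07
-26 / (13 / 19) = -38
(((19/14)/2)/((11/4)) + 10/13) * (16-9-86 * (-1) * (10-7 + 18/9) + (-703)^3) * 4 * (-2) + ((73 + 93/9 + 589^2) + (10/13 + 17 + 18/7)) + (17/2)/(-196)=474940295137603/168168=2824201364.93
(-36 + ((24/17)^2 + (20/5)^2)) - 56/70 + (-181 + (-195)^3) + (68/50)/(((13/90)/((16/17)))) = -139292013784/18785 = -7415065.95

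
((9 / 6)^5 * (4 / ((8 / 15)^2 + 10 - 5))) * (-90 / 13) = -2460375 / 61828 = -39.79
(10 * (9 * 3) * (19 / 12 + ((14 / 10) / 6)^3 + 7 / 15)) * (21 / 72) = 389851 / 2400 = 162.44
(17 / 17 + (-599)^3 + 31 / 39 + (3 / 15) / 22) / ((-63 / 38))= 17518275689449 / 135135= 129635369.74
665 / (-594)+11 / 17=-4771 / 10098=-0.47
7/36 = 0.19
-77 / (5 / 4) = -308 / 5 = -61.60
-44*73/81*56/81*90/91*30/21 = -2569600/66339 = -38.73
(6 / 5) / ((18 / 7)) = 7 / 15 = 0.47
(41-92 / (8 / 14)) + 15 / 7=-825 / 7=-117.86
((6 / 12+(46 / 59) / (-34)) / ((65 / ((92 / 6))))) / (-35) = -7337 / 2281825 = -0.00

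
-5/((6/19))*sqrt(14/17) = -95*sqrt(238)/102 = -14.37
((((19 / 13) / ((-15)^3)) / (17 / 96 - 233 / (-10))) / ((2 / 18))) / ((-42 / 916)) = 278464 / 76910925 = 0.00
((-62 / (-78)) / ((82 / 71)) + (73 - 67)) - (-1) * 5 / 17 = 6.98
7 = 7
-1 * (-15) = 15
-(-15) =15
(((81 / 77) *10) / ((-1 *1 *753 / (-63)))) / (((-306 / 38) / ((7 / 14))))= -2565 / 46937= -0.05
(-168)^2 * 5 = 141120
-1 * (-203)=203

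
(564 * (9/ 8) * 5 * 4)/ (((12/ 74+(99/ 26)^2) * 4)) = 26450190/ 122231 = 216.40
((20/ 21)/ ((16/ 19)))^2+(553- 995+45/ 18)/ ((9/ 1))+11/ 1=-257927/ 7056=-36.55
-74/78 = -37/39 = -0.95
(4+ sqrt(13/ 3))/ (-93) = -0.07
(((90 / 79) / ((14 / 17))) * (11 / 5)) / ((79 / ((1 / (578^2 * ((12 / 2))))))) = 33 / 1717073848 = 0.00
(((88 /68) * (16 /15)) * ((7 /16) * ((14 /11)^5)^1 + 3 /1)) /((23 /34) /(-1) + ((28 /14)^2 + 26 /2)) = 45980864 /121886325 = 0.38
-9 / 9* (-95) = 95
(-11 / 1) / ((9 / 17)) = -187 / 9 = -20.78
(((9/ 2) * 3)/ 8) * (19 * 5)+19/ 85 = 218329/ 1360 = 160.54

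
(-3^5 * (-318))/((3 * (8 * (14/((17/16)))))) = 218943/896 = 244.36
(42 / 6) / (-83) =-0.08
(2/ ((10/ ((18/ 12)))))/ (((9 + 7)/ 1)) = 3/ 160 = 0.02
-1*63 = -63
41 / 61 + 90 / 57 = 2609 / 1159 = 2.25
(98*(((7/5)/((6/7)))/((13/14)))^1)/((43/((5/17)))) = 33614/28509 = 1.18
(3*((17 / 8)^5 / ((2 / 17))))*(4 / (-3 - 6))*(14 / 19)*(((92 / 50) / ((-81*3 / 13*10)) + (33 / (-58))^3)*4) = 194294735078346329 / 691839055872000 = 280.84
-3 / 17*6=-18 / 17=-1.06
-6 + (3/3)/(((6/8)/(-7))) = -46/3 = -15.33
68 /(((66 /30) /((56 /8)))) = 2380 /11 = 216.36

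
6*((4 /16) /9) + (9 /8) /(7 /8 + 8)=125 /426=0.29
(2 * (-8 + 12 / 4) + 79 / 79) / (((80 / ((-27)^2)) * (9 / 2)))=-729 / 40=-18.22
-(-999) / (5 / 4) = 3996 / 5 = 799.20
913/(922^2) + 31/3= 26355343/2550252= 10.33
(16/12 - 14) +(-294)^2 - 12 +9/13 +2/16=26960591/312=86412.15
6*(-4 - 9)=-78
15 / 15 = 1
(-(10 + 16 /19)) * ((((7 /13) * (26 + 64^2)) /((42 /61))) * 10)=-86328420 /247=-349507.77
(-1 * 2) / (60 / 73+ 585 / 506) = -73876 / 73065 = -1.01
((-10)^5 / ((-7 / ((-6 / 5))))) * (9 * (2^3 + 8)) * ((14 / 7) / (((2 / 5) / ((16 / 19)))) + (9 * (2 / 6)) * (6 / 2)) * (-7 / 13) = 4337280000 / 247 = 17559838.06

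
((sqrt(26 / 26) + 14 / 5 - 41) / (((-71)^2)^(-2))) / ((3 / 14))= -22057339108 / 5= -4411467821.60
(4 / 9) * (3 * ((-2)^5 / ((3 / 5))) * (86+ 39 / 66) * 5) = -1016000 / 33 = -30787.88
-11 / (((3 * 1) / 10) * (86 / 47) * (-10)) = 517 / 258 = 2.00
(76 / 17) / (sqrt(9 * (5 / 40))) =152 * sqrt(2) / 51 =4.21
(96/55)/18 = 16/165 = 0.10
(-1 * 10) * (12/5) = -24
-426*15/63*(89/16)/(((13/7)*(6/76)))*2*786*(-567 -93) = 51902370300/13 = 3992490023.08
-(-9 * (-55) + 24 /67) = -33189 /67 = -495.36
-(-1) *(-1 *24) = -24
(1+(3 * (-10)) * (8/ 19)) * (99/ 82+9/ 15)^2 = -6386679/ 168100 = -37.99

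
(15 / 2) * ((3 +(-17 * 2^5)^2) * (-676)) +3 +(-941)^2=-1499525246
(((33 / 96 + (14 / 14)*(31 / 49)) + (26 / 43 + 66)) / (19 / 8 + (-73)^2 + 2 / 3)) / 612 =4556585 / 220018637328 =0.00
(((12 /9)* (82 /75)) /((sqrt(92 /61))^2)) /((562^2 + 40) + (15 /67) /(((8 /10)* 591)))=264085592 /86305605490575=0.00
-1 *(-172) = 172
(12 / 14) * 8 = 48 / 7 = 6.86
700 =700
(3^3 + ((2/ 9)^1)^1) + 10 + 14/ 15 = 1717/ 45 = 38.16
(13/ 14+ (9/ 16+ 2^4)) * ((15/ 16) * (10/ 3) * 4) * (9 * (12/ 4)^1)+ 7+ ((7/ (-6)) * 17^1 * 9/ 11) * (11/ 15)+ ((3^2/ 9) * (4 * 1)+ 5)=6616217/ 1120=5907.34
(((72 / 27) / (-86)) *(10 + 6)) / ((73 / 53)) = -0.36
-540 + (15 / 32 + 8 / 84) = -539.44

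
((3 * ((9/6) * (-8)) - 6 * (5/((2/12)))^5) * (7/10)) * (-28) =14288403528/5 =2857680705.60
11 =11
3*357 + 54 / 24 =4293 / 4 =1073.25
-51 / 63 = -17 / 21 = -0.81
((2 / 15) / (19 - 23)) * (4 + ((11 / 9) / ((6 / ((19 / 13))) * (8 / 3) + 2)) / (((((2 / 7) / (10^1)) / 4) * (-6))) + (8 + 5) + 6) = -34534 / 49815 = -0.69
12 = 12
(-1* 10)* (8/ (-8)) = 10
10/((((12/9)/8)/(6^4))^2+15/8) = 604661760/113374081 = 5.33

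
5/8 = 0.62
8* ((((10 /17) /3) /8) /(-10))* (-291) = 97 /17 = 5.71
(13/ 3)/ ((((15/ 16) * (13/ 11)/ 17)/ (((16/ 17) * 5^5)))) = 1760000/ 9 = 195555.56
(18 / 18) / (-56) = -1 / 56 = -0.02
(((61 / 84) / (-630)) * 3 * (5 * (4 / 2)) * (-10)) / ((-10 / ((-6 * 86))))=2623 / 147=17.84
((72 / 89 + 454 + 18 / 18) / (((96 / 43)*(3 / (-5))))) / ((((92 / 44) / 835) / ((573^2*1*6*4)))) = -1070781028124.61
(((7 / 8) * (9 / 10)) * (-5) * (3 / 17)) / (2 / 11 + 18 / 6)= -297 / 1360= -0.22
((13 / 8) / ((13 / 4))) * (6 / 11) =3 / 11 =0.27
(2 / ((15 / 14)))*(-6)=-56 / 5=-11.20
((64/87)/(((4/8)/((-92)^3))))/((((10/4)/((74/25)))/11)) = -162266120192/10875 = -14921022.55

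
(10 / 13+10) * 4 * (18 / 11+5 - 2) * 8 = 1597.76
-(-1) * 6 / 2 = 3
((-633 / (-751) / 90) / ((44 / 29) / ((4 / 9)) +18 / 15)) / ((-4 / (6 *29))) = -177451 / 2009676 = -0.09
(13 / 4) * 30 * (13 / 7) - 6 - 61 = 1597 / 14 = 114.07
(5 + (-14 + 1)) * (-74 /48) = 37 /3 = 12.33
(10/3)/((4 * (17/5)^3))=625/29478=0.02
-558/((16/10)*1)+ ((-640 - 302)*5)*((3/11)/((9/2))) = -27905/44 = -634.20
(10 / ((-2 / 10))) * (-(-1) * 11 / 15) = -110 / 3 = -36.67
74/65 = 1.14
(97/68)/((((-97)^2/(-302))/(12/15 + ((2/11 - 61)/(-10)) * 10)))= -511739/181390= -2.82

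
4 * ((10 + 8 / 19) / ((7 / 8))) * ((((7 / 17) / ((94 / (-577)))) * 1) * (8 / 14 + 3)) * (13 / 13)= -45698400 / 106267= -430.03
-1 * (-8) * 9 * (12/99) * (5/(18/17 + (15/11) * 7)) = 4.11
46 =46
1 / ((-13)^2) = 0.01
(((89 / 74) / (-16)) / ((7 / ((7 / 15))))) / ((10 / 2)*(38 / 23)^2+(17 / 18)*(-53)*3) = 47081 / 1282594640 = 0.00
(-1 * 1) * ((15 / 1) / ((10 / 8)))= -12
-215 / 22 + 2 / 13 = -2751 / 286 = -9.62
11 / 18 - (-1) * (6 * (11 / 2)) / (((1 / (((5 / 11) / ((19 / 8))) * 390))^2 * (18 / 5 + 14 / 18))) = 591373405157 / 14081166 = 41997.47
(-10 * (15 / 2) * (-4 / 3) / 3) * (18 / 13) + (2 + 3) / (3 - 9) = 3535 / 78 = 45.32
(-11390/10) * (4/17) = -268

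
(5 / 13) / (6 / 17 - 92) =-85 / 20254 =-0.00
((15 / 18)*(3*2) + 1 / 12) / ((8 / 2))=61 / 48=1.27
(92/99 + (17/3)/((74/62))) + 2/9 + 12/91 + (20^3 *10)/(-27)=-2956.93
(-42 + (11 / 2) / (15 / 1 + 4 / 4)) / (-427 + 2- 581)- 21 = -674699 / 32192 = -20.96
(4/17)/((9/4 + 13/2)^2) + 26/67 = 545738/1395275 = 0.39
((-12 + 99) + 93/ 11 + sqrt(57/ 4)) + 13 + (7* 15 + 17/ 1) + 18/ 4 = 238.73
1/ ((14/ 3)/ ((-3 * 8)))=-5.14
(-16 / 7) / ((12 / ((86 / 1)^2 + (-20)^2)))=-31184 / 21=-1484.95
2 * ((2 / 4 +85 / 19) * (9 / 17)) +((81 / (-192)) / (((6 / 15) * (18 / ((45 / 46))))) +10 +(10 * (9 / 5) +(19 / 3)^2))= 73.32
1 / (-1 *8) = -1 / 8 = -0.12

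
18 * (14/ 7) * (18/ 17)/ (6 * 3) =36/ 17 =2.12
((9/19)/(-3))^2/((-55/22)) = -18/1805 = -0.01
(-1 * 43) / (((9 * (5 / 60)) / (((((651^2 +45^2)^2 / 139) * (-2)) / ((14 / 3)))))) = 32053832015.90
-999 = -999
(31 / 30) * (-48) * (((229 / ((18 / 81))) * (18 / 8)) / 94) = -575019 / 470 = -1223.44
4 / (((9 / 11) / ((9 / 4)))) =11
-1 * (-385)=385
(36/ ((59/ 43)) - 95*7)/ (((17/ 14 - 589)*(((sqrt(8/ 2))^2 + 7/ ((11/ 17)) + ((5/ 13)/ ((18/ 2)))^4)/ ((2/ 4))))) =13943157489261/ 380246842186702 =0.04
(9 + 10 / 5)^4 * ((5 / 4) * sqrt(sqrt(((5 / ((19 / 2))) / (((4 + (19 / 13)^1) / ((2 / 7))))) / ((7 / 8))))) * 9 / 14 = 658845 * 130^(1 / 4) * 1349^(3 / 4) * sqrt(7) / 264404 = 4955.18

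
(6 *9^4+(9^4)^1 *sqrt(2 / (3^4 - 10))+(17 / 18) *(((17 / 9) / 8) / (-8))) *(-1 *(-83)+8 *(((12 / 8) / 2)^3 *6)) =2709693 *sqrt(142) / 284+168564462787 / 41472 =4178232.81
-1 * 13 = -13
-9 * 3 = -27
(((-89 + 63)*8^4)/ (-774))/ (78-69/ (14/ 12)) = 93184/ 12771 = 7.30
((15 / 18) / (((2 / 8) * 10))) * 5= 5 / 3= 1.67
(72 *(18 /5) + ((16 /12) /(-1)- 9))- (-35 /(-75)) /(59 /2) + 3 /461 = 33843356 /135995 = 248.86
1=1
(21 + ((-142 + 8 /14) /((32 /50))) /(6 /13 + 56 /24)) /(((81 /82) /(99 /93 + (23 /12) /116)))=-225969015523 /3555897408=-63.55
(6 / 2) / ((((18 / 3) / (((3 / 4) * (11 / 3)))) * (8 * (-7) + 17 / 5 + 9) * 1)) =-55 / 1744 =-0.03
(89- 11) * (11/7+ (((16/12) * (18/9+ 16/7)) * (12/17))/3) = 27066/119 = 227.45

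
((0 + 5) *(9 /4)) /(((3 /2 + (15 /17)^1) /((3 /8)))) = 1.77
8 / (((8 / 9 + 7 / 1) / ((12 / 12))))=72 / 71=1.01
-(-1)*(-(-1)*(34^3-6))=39298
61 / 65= 0.94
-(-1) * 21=21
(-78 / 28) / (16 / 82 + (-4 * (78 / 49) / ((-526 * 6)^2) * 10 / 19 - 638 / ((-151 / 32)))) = -6663613566519 / 323886795488146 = -0.02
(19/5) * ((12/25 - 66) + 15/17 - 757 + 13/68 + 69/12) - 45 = -6682374/2125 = -3144.65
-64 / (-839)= 64 / 839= 0.08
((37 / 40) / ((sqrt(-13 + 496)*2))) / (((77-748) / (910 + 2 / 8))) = -12247*sqrt(483) / 9428160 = -0.03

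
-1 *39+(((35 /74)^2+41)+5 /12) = 10844 /4107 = 2.64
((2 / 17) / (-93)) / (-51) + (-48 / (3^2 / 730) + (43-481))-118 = -358754194 / 80631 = -4449.33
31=31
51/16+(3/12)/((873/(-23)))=44431/13968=3.18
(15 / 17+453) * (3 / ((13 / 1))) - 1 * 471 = -80943 / 221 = -366.26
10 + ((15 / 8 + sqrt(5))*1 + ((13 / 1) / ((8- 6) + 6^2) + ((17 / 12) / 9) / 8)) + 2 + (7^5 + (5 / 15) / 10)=sqrt(5) + 1380689851 / 82080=16823.51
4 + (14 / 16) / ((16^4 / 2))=4.00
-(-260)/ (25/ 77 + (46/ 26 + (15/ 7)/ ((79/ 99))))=20560540/ 377939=54.40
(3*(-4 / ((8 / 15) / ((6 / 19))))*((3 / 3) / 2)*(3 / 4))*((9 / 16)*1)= -3645 / 2432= -1.50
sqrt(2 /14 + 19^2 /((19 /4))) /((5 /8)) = 8 *sqrt(3731) /35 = 13.96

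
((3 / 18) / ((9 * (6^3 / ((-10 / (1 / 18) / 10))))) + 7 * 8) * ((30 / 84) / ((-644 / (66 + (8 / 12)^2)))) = -2358655 / 1143072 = -2.06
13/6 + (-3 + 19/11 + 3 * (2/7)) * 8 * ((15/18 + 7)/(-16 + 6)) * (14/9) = 18467/2970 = 6.22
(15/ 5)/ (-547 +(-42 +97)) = -1/ 164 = -0.01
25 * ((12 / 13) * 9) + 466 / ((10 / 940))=572152 / 13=44011.69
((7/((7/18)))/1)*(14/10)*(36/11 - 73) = -96642/55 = -1757.13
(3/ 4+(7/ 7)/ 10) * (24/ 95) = 102/ 475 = 0.21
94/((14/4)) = 26.86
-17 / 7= -2.43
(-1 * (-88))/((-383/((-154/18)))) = 6776/3447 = 1.97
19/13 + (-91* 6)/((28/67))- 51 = -35257/26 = -1356.04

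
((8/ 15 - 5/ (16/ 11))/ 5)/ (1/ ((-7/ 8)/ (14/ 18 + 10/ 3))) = 14637/ 118400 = 0.12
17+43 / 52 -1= 875 / 52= 16.83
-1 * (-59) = 59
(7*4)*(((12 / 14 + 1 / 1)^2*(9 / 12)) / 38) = 507 / 266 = 1.91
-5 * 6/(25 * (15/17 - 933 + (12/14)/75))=1785/1386508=0.00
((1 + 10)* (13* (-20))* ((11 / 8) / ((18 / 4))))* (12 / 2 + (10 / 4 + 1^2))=-149435 / 18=-8301.94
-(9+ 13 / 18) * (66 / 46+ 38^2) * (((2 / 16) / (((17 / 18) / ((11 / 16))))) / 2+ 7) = -89193841625 / 900864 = -99009.22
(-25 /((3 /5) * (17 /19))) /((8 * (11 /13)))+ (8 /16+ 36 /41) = -1012303 /184008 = -5.50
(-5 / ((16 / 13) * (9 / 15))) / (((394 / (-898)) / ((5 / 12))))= 729625 / 113472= 6.43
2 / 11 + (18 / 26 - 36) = -5023 / 143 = -35.13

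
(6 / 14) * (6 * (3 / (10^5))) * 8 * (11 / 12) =99 / 175000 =0.00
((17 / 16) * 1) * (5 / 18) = 85 / 288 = 0.30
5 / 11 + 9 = 104 / 11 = 9.45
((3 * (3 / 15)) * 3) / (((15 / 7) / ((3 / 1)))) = 63 / 25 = 2.52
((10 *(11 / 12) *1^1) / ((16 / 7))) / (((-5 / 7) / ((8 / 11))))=-49 / 12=-4.08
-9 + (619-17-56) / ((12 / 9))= 801 / 2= 400.50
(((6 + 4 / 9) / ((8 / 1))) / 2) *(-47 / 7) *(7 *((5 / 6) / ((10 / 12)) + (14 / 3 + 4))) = -183.00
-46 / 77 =-0.60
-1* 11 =-11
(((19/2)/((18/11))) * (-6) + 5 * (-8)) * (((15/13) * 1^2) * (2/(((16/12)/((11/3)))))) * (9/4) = -222255/208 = -1068.53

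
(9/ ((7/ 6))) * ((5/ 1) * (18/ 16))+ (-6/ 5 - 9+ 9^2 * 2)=27327/ 140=195.19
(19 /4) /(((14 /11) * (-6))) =-209 /336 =-0.62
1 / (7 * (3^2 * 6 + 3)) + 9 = 3592 / 399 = 9.00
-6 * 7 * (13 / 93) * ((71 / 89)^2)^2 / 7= -660703706 / 1945009471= -0.34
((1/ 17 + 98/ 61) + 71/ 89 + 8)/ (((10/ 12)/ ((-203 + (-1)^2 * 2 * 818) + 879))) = 787989984/ 27145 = 29028.92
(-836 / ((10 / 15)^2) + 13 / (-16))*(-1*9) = 270981 / 16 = 16936.31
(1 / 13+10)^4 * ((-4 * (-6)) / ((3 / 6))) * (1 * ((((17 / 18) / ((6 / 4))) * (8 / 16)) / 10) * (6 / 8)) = 5006498657 / 428415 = 11686.10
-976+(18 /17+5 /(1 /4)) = -16234 /17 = -954.94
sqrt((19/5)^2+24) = 6.20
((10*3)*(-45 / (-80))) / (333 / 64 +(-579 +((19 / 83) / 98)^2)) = -17863728120 / 607416371771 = -0.03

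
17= 17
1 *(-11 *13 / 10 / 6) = -143 / 60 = -2.38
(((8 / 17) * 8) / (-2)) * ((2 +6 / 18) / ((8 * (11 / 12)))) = -0.60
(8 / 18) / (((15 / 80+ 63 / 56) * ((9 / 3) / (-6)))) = -128 / 189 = -0.68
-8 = -8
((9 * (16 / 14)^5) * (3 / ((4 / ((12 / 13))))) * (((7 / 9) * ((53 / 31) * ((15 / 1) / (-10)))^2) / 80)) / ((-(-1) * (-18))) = -6471936 / 149978465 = -0.04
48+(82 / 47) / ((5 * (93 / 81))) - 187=-1010401 / 7285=-138.70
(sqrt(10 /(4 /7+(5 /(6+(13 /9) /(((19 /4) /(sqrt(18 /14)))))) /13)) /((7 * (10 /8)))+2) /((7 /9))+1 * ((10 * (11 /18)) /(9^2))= 72 * sqrt(11830 * sqrt(7)+544635) /(245 * sqrt(2704 * sqrt(7)+138453))+13507 /5103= 3.23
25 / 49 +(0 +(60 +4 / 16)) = 11909 / 196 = 60.76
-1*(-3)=3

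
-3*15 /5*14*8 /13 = -1008 /13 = -77.54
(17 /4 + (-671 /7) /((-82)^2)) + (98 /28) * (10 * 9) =3756447 /11767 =319.24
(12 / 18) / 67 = 2 / 201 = 0.01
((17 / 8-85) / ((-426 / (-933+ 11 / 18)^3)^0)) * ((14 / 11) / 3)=-1547 / 44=-35.16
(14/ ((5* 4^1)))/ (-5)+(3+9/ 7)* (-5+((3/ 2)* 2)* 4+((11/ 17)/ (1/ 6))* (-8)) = -614333/ 5950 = -103.25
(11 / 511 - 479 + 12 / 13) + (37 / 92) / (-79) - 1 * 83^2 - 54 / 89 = -31659144846243 / 4297037836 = -7367.67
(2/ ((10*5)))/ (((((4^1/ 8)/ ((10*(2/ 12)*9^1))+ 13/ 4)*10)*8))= 3/ 19700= 0.00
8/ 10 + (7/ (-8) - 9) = -363/ 40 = -9.08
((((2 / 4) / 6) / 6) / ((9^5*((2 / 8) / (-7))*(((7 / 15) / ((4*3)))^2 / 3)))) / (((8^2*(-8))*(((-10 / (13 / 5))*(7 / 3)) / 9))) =-13 / 508032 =-0.00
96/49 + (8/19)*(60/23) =65472/21413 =3.06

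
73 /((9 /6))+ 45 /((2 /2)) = 281 /3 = 93.67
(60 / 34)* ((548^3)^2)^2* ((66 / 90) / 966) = 982569626232127295731091400000.00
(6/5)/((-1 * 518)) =-3/1295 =-0.00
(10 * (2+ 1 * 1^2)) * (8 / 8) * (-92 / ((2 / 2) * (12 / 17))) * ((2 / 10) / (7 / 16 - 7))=12512 / 105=119.16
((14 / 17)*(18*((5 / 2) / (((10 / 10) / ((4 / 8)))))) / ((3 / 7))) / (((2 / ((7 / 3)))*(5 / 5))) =1715 / 34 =50.44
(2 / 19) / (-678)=-1 / 6441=-0.00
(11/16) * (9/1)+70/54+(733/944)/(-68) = 7.47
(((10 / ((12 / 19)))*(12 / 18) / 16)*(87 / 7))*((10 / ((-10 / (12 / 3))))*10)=-13775 / 42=-327.98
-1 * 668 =-668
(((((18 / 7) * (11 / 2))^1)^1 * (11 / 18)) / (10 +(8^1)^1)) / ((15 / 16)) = 484 / 945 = 0.51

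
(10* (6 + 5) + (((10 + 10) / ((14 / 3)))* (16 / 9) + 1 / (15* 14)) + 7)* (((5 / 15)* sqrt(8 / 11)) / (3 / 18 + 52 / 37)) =1936654* sqrt(22) / 403095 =22.53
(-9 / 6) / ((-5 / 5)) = 3 / 2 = 1.50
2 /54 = 1 /27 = 0.04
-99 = -99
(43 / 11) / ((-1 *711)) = -43 / 7821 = -0.01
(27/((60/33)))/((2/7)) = 2079/40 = 51.98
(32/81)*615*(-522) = -380480/3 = -126826.67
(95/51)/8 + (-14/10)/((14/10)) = -313/408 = -0.77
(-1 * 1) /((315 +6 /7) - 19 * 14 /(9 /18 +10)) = -21 /6101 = -0.00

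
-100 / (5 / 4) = -80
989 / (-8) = -989 / 8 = -123.62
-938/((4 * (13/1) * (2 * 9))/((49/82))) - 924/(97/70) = -2484388837/3722472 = -667.40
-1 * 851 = -851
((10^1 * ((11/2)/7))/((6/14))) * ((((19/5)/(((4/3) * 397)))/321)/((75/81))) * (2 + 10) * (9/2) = 50787/2123950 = 0.02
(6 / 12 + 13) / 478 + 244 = 233291 / 956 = 244.03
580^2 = 336400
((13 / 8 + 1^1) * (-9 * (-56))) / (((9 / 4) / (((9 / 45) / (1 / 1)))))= 588 / 5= 117.60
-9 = -9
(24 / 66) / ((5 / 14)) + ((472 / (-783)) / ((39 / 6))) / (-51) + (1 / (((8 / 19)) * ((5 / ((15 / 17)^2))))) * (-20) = -6189825229 / 970771230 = -6.38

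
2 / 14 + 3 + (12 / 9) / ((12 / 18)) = 36 / 7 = 5.14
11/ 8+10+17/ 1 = 227/ 8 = 28.38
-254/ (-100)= 127/ 50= 2.54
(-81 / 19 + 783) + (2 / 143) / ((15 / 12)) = 778.75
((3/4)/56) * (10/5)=3/112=0.03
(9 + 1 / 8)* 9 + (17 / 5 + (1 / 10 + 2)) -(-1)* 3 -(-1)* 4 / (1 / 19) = 1333 / 8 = 166.62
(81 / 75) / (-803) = -27 / 20075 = -0.00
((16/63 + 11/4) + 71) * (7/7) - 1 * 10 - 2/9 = 16073/252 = 63.78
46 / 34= 23 / 17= 1.35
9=9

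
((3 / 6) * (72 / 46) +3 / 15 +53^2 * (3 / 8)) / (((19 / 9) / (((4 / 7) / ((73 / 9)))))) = 78570729 / 2233070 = 35.19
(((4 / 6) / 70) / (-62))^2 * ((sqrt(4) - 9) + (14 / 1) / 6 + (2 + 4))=1 / 31785075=0.00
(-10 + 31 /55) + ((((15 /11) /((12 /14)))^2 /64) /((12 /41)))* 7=-15780173 /1858560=-8.49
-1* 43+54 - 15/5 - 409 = -401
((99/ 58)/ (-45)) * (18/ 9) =-11/ 145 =-0.08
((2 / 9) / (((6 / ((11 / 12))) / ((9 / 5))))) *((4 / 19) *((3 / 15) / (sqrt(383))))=11 *sqrt(383) / 1637325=0.00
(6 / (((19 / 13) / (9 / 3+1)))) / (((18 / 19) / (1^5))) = 52 / 3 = 17.33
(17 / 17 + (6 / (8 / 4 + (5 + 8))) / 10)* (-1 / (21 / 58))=-1508 / 525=-2.87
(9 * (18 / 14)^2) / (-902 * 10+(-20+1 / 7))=-81 / 49217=-0.00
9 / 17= 0.53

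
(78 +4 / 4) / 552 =79 / 552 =0.14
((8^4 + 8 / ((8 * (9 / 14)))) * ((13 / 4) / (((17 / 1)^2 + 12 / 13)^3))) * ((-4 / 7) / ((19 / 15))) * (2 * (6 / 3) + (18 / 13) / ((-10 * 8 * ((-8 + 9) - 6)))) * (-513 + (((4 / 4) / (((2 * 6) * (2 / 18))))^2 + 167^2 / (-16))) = 271738526964931 / 122071212788520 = 2.23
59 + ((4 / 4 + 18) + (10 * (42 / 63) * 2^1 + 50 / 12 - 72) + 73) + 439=535.50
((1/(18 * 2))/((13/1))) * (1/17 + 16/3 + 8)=683/23868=0.03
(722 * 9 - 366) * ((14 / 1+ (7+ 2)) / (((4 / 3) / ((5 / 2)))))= 264442.50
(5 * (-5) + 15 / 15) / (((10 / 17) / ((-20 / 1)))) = 816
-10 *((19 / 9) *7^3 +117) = -75700 / 9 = -8411.11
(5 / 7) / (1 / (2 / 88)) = 5 / 308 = 0.02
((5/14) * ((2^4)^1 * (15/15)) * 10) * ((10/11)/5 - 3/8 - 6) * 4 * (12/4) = -327000/77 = -4246.75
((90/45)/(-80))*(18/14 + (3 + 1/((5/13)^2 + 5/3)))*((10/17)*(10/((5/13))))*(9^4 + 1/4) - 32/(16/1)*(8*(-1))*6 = -2108698185/175168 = -12038.15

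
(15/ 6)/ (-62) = -0.04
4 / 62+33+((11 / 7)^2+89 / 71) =3967487 / 107849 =36.79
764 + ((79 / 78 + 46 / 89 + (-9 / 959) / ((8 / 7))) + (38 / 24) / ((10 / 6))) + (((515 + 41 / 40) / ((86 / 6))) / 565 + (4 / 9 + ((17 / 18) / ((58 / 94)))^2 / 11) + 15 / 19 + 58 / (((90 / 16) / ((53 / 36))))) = 214694010574848718036 / 274137302254218975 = 783.16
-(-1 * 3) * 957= 2871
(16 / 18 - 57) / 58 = -505 / 522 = -0.97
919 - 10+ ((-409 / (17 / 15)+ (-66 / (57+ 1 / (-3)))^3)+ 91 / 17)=338929826 / 614125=551.89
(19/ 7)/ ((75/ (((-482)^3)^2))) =453812576154011.92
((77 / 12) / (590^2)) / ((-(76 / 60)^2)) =-0.00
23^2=529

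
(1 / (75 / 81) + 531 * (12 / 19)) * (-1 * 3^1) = -479439 / 475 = -1009.35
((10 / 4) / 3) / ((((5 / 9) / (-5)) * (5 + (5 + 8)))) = -0.42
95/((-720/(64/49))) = -76/441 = -0.17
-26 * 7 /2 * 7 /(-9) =637 /9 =70.78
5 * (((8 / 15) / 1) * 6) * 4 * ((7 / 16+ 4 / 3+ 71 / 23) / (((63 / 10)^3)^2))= 21452000000 / 4314121652421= 0.00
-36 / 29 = -1.24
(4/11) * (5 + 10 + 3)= 6.55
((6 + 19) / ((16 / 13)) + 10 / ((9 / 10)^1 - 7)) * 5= 93.37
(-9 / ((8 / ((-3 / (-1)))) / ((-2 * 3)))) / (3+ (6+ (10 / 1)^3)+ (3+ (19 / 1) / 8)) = 54 / 2705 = 0.02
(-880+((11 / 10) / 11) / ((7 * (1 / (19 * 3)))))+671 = -14573 / 70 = -208.19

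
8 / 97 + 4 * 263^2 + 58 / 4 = 53677973 / 194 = 276690.58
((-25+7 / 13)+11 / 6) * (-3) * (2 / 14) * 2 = 1765 / 91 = 19.40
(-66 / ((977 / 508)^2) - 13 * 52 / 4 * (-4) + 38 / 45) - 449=9020335757 / 42953805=210.00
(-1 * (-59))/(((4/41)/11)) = 26609/4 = 6652.25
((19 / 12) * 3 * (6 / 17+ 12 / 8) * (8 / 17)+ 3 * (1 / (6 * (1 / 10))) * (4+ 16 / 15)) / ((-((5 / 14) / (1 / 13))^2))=-1001756 / 732615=-1.37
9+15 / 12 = 41 / 4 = 10.25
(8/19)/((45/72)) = 64/95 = 0.67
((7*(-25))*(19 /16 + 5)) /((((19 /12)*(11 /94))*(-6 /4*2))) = 74025 /38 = 1948.03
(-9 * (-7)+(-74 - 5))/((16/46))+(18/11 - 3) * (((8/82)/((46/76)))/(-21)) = -3339346/72611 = -45.99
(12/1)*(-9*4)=-432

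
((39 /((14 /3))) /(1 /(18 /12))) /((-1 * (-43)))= 351 /1204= 0.29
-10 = -10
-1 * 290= -290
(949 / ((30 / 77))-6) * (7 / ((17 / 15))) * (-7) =-3571757 / 34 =-105051.68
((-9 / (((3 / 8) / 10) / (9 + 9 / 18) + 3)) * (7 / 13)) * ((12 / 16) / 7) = -1710 / 9893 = -0.17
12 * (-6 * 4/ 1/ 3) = -96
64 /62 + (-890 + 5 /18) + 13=-488635 /558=-875.69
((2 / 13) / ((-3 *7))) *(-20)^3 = 16000 / 273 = 58.61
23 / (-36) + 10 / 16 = -1 / 72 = -0.01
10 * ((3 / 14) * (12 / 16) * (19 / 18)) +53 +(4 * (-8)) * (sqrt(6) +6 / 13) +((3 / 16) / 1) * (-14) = 6789 / 182-32 * sqrt(6) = -41.08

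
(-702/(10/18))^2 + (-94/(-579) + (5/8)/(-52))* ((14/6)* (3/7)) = 9614599060361/6021600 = 1596685.11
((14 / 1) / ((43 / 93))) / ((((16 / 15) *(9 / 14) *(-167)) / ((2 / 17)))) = -7595 / 244154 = -0.03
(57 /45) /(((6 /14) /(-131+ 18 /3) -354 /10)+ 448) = 3325 /1083066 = 0.00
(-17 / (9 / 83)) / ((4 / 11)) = -15521 / 36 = -431.14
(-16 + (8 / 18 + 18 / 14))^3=-726572699 / 250047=-2905.74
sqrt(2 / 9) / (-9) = -sqrt(2) / 27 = -0.05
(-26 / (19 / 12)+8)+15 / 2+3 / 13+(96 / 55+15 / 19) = 50119 / 27170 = 1.84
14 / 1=14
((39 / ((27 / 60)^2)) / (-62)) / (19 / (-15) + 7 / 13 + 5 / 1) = -169000 / 232407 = -0.73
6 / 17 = 0.35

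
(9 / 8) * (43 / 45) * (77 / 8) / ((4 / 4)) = 3311 / 320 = 10.35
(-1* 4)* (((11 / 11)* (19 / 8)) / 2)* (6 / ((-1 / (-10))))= -285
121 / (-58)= -121 / 58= -2.09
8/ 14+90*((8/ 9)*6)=3364/ 7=480.57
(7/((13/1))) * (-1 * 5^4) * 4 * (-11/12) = 48125/39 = 1233.97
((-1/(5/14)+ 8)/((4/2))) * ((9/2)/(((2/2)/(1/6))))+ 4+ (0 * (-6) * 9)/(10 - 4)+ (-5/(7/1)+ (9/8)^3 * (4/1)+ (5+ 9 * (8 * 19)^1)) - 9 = 6159691/4480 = 1374.93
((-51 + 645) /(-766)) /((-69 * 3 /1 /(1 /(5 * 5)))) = 33 /220225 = 0.00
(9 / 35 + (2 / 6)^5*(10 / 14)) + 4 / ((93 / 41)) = 76216 / 37665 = 2.02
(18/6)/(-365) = -3/365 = -0.01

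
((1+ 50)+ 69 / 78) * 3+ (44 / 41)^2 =6853343 / 43706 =156.81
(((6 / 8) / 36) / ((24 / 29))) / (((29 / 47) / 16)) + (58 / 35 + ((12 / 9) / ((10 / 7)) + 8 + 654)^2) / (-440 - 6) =-2766904073 / 2809800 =-984.73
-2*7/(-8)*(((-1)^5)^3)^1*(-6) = 21/2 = 10.50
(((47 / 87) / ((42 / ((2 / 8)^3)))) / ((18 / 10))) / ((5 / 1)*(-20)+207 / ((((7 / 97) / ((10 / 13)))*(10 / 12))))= 3055 / 69710201856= 0.00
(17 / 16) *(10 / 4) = 2.66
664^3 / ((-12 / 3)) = -73188736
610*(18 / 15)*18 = 13176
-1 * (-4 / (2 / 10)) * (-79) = -1580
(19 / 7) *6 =114 / 7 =16.29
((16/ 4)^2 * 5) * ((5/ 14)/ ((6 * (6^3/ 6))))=25/ 189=0.13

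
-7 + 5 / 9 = -58 / 9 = -6.44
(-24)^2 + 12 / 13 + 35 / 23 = 172955 / 299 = 578.44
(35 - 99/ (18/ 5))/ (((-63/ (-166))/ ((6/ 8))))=415/ 28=14.82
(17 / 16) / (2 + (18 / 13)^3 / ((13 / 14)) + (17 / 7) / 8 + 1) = 199927 / 1159538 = 0.17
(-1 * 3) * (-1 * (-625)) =-1875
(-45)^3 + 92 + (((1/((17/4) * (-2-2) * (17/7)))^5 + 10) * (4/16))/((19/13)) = -13947407849000770213/153215536434124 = -91031.29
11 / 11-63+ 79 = 17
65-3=62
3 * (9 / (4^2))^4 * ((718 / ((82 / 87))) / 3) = 204919713 / 2686976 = 76.26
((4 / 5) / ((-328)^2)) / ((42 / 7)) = 1 / 806880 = 0.00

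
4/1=4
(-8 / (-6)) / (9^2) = 4 / 243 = 0.02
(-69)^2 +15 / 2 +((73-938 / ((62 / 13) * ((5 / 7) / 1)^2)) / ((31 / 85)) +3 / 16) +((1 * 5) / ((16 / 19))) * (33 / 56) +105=17308797699 / 4305280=4020.37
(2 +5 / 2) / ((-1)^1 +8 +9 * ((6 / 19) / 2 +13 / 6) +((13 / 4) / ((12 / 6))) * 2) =342 / 2369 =0.14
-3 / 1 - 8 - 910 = -921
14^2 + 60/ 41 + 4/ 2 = 8178/ 41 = 199.46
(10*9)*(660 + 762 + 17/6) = 128235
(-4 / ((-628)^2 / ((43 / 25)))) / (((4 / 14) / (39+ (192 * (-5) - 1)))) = 138761 / 2464900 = 0.06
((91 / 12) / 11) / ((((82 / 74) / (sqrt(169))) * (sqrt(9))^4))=43771 / 438372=0.10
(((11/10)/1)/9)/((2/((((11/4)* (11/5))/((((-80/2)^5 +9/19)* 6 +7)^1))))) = -25289/42024959326800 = -0.00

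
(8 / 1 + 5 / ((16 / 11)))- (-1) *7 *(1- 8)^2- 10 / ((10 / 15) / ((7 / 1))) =3991 / 16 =249.44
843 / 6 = 140.50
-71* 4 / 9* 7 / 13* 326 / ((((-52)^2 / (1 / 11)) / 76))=-3078418 / 217503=-14.15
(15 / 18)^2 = 25 / 36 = 0.69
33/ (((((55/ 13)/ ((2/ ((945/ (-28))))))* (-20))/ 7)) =182/ 1125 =0.16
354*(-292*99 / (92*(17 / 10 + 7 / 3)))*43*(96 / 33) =-9600819840 / 2783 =-3449809.50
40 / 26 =1.54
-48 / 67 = -0.72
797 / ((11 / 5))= 3985 / 11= 362.27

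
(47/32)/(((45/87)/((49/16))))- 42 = -255773/7680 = -33.30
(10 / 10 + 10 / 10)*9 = 18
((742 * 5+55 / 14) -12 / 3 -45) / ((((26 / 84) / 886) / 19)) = 2591207118 / 13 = 199323624.46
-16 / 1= -16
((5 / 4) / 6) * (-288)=-60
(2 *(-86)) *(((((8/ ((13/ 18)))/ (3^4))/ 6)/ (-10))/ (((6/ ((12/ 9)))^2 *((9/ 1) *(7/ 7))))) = 2752/ 1279395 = 0.00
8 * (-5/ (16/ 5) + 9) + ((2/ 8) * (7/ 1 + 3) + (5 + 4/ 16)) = 269/ 4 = 67.25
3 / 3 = 1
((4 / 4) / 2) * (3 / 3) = 1 / 2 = 0.50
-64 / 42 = -1.52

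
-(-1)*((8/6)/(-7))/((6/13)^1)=-26/63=-0.41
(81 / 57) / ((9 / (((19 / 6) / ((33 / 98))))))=49 / 33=1.48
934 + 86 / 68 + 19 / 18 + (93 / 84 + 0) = 4015939 / 4284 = 937.43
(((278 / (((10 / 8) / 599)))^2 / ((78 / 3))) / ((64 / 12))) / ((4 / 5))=20797182363 / 130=159978325.87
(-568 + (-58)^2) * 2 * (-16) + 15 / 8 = -715761 / 8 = -89470.12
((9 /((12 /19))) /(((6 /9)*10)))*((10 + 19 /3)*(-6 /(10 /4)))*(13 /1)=-108927 /100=-1089.27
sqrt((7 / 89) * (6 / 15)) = sqrt(6230) / 445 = 0.18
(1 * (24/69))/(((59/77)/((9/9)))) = 0.45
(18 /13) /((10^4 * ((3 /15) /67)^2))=40401 /2600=15.54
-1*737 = -737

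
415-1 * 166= 249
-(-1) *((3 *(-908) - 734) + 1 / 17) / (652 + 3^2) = -58785 / 11237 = -5.23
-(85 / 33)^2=-7225 / 1089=-6.63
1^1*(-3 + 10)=7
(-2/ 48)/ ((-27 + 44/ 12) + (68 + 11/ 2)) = -1/ 1204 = -0.00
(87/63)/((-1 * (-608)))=29/12768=0.00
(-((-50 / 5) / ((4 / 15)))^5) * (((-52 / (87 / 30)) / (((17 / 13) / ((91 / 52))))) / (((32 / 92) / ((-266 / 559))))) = 3302913427734375 / 1356736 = 2434455507.73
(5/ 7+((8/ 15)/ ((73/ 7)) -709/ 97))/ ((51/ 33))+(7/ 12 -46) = -2510268259/ 50558340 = -49.65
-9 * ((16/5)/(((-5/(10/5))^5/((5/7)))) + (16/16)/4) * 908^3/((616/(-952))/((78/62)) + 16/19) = -420691947880705488/90321875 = -4657697239.80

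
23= 23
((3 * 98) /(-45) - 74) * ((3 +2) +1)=-483.20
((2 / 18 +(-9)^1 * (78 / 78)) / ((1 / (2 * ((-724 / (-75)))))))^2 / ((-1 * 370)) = -268378112 / 3371625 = -79.60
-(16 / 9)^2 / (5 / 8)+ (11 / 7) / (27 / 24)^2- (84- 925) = 2373419 / 2835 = 837.18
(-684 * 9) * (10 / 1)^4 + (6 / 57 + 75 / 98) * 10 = -57312351895 / 931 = -61559991.29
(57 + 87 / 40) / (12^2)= 263 / 640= 0.41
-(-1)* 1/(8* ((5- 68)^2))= 1/31752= 0.00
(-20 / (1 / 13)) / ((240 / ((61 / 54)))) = -793 / 648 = -1.22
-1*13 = -13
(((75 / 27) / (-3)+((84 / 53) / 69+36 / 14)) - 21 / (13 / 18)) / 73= -82090585 / 218641059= -0.38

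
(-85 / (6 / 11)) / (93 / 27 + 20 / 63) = -6545 / 158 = -41.42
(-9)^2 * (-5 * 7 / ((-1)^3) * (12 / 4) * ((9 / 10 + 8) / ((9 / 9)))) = 151389 / 2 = 75694.50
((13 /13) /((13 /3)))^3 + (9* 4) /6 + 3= 19800 /2197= 9.01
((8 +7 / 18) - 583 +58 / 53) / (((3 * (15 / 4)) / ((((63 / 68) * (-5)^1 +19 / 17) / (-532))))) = -26153053 / 77651784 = -0.34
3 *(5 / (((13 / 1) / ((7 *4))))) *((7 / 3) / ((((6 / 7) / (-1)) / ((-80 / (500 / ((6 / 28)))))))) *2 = 392 / 65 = 6.03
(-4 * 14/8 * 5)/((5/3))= -21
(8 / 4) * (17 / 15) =34 / 15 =2.27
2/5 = 0.40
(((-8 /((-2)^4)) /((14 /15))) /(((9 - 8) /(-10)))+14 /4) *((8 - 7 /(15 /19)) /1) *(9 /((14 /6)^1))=-7254 /245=-29.61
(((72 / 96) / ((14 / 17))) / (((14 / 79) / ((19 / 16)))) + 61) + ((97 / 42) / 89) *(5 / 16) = 224770405 / 3349248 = 67.11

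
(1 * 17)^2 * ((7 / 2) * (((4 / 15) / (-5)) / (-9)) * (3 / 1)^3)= 4046 / 25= 161.84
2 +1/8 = 17/8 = 2.12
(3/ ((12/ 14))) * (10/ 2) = 35/ 2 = 17.50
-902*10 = -9020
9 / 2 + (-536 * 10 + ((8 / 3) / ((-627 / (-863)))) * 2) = -20119775 / 3762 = -5348.16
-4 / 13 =-0.31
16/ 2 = 8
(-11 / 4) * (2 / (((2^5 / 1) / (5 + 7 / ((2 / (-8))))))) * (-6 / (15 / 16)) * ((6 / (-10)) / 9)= 253 / 150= 1.69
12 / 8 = 3 / 2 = 1.50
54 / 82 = 0.66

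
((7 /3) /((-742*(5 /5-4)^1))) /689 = 0.00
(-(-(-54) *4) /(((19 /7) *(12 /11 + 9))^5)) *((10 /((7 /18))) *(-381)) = 23572223172960 /171702502583743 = 0.14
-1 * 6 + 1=-5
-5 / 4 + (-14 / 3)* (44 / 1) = -2479 / 12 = -206.58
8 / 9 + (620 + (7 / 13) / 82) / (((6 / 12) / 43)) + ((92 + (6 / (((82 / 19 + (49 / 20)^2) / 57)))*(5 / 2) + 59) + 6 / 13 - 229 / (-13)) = 20153021673425 / 376175943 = 53573.39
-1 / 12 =-0.08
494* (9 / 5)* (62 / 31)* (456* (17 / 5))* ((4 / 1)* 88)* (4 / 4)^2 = 24263635968 / 25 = 970545438.72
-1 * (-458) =458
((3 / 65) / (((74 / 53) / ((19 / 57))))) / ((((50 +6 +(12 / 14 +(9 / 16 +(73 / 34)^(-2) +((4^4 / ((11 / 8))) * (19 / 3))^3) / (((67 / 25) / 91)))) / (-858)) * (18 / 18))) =-0.00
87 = 87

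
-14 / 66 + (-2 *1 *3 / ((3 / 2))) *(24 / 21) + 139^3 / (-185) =-620582414 / 42735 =-14521.64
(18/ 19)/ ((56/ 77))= 99/ 76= 1.30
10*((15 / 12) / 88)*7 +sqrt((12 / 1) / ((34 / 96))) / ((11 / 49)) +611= 1176*sqrt(17) / 187 +107711 / 176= 637.92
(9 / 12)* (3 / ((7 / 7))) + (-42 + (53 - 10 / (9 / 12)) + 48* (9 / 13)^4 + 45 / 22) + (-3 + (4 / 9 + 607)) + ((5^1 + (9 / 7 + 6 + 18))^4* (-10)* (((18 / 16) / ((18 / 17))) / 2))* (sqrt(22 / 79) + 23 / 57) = -10731054160* sqrt(1738) / 189679 - 930183971018220805 / 515958006564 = -4161394.77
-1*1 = -1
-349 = -349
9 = 9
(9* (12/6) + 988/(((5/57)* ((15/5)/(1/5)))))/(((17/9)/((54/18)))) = 518994/425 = 1221.16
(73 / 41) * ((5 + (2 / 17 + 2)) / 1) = 8833 / 697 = 12.67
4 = 4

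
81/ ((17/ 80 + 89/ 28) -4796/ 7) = -45360/ 381781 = -0.12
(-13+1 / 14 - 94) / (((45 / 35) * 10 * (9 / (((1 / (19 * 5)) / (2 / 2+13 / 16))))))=-0.01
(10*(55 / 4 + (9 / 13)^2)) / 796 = 0.18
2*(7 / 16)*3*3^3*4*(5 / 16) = 2835 / 32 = 88.59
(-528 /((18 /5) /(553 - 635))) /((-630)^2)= 1804 /59535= 0.03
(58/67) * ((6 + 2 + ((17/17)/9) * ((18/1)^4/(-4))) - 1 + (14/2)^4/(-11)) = -1995200/737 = -2707.19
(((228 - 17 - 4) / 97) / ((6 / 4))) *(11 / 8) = 759 / 388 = 1.96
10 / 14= 5 / 7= 0.71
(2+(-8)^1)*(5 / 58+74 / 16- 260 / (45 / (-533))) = -6439949 / 348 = -18505.60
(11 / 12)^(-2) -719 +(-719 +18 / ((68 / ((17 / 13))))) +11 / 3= -13522739 / 9438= -1432.80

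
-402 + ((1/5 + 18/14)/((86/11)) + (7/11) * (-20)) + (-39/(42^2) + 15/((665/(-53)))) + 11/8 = -21897305783/52843560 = -414.38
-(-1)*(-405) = -405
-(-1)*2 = 2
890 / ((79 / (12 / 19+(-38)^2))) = 24428720 / 1501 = 16274.96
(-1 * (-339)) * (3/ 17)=1017/ 17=59.82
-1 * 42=-42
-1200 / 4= -300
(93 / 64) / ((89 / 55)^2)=281325 / 506944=0.55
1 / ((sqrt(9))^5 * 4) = 1 / 972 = 0.00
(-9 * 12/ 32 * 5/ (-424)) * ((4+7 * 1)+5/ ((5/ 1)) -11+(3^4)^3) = 35872335/ 1696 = 21151.14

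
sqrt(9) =3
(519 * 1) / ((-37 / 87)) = -1220.35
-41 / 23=-1.78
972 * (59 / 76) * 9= 129033 / 19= 6791.21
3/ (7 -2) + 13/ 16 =113/ 80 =1.41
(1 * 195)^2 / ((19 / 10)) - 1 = 380231 / 19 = 20012.16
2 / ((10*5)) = 1 / 25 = 0.04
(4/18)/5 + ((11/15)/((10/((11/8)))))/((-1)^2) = 523/3600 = 0.15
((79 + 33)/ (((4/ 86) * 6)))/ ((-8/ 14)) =-2107/ 3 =-702.33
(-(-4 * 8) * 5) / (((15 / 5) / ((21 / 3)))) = 373.33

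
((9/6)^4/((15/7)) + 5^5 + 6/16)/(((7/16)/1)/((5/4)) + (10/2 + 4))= 250219/748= 334.52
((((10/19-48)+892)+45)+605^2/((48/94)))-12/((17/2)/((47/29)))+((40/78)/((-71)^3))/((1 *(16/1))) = 250232375712753519/348665443048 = 717686.20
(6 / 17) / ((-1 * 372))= -1 / 1054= -0.00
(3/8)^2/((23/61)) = 549/1472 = 0.37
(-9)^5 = -59049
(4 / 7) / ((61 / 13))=52 / 427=0.12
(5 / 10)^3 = 1 / 8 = 0.12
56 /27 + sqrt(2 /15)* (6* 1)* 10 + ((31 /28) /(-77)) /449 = 54209627 /26137188 + 4* sqrt(30) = 23.98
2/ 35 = 0.06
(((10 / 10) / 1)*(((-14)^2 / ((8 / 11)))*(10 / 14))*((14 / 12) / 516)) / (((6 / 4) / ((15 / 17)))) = 0.26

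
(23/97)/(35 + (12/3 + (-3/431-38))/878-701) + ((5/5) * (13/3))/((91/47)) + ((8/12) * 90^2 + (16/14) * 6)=2777070468455821/513407608665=5409.09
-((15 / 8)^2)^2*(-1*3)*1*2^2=151875 / 1024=148.32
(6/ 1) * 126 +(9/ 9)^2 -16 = 741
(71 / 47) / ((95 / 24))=1704 / 4465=0.38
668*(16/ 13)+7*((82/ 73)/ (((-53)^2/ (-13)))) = 2191552210/ 2665741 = 822.12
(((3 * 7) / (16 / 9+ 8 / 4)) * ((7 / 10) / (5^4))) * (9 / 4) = 11907 / 850000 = 0.01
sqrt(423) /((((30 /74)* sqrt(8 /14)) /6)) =111* sqrt(329) /5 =402.67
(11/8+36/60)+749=30039/40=750.98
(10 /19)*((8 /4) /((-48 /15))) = -25 /76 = -0.33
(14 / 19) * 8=112 / 19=5.89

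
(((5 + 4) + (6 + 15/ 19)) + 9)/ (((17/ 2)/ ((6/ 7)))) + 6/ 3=10174/ 2261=4.50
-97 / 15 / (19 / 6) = -2.04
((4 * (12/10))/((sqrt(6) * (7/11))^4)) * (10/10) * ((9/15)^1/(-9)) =-29282/540225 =-0.05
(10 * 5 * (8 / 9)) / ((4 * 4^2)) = 25 / 36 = 0.69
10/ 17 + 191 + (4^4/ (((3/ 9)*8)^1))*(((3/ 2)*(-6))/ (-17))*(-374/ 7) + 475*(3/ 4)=-1031773/ 476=-2167.59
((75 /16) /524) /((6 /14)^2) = 1225 /25152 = 0.05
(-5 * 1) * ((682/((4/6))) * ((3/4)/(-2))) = 15345/8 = 1918.12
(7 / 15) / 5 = 7 / 75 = 0.09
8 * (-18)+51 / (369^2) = -6535711 / 45387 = -144.00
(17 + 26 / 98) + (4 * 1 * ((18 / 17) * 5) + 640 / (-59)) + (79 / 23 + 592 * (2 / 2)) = 704260259 / 1130381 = 623.03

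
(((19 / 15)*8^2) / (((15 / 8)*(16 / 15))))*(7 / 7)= 608 / 15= 40.53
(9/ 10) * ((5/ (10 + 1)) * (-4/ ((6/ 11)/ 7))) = -21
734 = 734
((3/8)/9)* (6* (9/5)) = 9/20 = 0.45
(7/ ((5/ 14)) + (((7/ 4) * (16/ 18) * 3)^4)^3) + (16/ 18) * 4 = 283469623405538/ 2657205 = 106679621.41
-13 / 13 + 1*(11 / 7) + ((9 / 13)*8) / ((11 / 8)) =4604 / 1001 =4.60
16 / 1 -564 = -548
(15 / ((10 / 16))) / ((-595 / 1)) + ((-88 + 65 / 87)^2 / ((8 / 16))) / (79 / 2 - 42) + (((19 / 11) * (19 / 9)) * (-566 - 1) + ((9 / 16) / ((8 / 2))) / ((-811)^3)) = -13796736204140555337193 / 1691183344015408320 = -8158.04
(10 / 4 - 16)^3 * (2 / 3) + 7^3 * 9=5787 / 4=1446.75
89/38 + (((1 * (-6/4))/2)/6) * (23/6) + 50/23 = 84677/20976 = 4.04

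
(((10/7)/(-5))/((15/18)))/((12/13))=-13/35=-0.37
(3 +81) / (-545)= -84 / 545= -0.15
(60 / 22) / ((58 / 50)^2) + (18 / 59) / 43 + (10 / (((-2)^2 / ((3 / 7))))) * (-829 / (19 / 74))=-10791982859121 / 3121481671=-3457.33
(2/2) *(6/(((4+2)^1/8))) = 8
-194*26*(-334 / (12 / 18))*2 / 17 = 5054088 / 17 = 297299.29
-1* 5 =-5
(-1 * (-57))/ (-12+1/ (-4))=-228/ 49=-4.65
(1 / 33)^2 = 1 / 1089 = 0.00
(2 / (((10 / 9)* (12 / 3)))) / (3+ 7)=9 / 200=0.04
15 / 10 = 1.50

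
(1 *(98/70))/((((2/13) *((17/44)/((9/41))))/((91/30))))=15.68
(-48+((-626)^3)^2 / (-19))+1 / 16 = -962866289156324589 / 304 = -3167323319593172.99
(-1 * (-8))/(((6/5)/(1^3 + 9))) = 200/3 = 66.67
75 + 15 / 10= 153 / 2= 76.50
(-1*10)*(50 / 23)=-500 / 23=-21.74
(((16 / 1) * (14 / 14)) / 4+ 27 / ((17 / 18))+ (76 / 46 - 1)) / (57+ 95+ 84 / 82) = 532877 / 2453134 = 0.22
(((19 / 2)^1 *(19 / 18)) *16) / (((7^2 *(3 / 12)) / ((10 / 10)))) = 5776 / 441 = 13.10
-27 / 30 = -9 / 10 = -0.90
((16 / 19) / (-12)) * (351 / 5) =-468 / 95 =-4.93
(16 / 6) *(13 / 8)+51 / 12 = 103 / 12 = 8.58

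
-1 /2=-0.50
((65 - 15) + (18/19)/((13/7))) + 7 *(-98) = -635.49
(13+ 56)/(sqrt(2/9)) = 146.37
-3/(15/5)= -1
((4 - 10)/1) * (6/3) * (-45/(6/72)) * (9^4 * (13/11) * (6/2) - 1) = 1658024640/11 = 150729512.73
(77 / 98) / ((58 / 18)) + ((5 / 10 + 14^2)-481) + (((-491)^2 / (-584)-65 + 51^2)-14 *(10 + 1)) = 199752285 / 118552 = 1684.93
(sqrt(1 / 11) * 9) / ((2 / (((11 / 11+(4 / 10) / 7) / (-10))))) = -333 * sqrt(11) / 7700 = -0.14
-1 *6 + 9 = 3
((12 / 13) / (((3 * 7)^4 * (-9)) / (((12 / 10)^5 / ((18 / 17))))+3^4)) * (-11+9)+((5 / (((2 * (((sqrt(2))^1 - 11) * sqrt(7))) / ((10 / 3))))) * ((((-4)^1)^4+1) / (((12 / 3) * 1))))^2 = 454086875 * sqrt(2) / 7137144+495210310587742507 / 1392171551302896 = 445.69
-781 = -781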